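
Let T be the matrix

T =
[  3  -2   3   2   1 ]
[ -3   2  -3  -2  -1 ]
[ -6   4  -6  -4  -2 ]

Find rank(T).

Row reduce to echelon form.
R2 ← R2 + R1: [0, 0, 0, 0, 0]
R3 ← R3 + (2)·R1: [0, 0, 0, 0, 0]
Echelon form has 1 nonzero row, so rank(T) = 1.

1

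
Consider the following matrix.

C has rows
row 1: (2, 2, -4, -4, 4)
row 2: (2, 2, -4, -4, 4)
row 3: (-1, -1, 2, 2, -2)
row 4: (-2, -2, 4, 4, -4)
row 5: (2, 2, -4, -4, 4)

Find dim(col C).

Row reduce to echelon form.
R2 ← R2 − R1: [0, 0, 0, 0, 0]
R3 ← R3 + (1/2)·R1: [0, 0, 0, 0, 0]
R4 ← R4 + R1: [0, 0, 0, 0, 0]
R5 ← R5 − R1: [0, 0, 0, 0, 0]
Echelon form has 1 nonzero row, so rank(C) = 1.
The column space has dimension equal to the rank: 1.

1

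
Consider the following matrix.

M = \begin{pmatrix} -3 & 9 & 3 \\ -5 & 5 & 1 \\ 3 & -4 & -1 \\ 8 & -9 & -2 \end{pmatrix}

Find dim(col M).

Row reduce to echelon form.
R2 ← R2 − (5/3)·R1: [0, -10, -4]
R3 ← R3 + R1: [0, 5, 2]
R4 ← R4 + (8/3)·R1: [0, 15, 6]
R3 ← R3 + (1/2)·R2: [0, 0, 0]
R4 ← R4 + (3/2)·R2: [0, 0, 0]
Echelon form has 2 nonzero rows, so rank(M) = 2.
The column space has dimension equal to the rank: 2.

2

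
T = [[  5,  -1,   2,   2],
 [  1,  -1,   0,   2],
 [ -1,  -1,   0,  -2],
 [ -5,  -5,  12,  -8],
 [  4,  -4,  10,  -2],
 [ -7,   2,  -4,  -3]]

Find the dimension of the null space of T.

0

Row reduce to echelon form.
R2 ← R2 − (1/5)·R1: [0, -4/5, -2/5, 8/5]
R3 ← R3 + (1/5)·R1: [0, -6/5, 2/5, -8/5]
R4 ← R4 + R1: [0, -6, 14, -6]
R5 ← R5 − (4/5)·R1: [0, -16/5, 42/5, -18/5]
R6 ← R6 + (7/5)·R1: [0, 3/5, -6/5, -1/5]
R3 ← R3 − (3/2)·R2: [0, 0, 1, -4]
R4 ← R4 − (15/2)·R2: [0, 0, 17, -18]
R5 ← R5 − (4)·R2: [0, 0, 10, -10]
R6 ← R6 + (3/4)·R2: [0, 0, -3/2, 1]
R4 ← R4 − (17)·R3: [0, 0, 0, 50]
R5 ← R5 − (10)·R3: [0, 0, 0, 30]
R6 ← R6 + (3/2)·R3: [0, 0, 0, -5]
R5 ← R5 − (3/5)·R4: [0, 0, 0, 0]
R6 ← R6 + (1/10)·R4: [0, 0, 0, 0]
4 nonzero rows, so rank(T) = 4.
T has 4 columns; by rank–nullity, nullity = 4 − 4 = 0.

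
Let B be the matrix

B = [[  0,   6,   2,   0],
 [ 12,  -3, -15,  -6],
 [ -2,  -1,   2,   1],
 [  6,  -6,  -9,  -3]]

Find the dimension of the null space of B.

Row reduce to echelon form.
Swap R1 ↔ R2
R3 ← R3 + (1/6)·R1: [0, -3/2, -1/2, 0]
R4 ← R4 − (1/2)·R1: [0, -9/2, -3/2, 0]
R3 ← R3 + (1/4)·R2: [0, 0, 0, 0]
R4 ← R4 + (3/4)·R2: [0, 0, 0, 0]
2 nonzero rows, so rank(B) = 2.
B has 4 columns; by rank–nullity, nullity = 4 − 2 = 2.

2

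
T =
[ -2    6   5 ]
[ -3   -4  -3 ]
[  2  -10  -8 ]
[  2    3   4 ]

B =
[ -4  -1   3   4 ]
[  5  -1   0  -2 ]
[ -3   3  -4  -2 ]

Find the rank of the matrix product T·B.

First compute TB:
[[ 23,  11, -26, -30],
 [  1,  -2,   3,   2],
 [-34, -16,  38,  44],
 [ -5,   7, -10,  -6]]
Now row reduce the product.
R2 ← R2 − (1/23)·R1: [0, -57/23, 95/23, 76/23]
R3 ← R3 + (34/23)·R1: [0, 6/23, -10/23, -8/23]
R4 ← R4 + (5/23)·R1: [0, 216/23, -360/23, -288/23]
R3 ← R3 + (2/19)·R2: [0, 0, 0, 0]
R4 ← R4 + (72/19)·R2: [0, 0, 0, 0]
2 nonzero rows, so rank(TB) = 2.

2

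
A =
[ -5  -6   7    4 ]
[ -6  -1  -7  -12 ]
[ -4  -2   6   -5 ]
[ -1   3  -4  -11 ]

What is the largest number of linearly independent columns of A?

3

Row reduce to echelon form.
R2 ← R2 − (6/5)·R1: [0, 31/5, -77/5, -84/5]
R3 ← R3 − (4/5)·R1: [0, 14/5, 2/5, -41/5]
R4 ← R4 − (1/5)·R1: [0, 21/5, -27/5, -59/5]
R3 ← R3 − (14/31)·R2: [0, 0, 228/31, -19/31]
R4 ← R4 − (21/31)·R2: [0, 0, 156/31, -13/31]
R4 ← R4 − (13/19)·R3: [0, 0, 0, 0]
Echelon form has 3 nonzero rows, so rank(A) = 3.
The rank gives the maximum number of linearly independent columns: 3.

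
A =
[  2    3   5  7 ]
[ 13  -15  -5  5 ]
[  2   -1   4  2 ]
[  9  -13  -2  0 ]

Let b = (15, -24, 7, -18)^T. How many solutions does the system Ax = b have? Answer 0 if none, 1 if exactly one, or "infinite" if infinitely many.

Row reduce the augmented matrix [A | b].
R2 ← R2 − (13/2)·R1: [0, -69/2, -75/2, -81/2, -243/2]
R3 ← R3 − R1: [0, -4, -1, -5, -8]
R4 ← R4 − (9/2)·R1: [0, -53/2, -49/2, -63/2, -171/2]
R3 ← R3 − (8/69)·R2: [0, 0, 77/23, -7/23, 140/23]
R4 ← R4 − (53/69)·R2: [0, 0, 99/23, -9/23, 180/23]
R4 ← R4 − (9/7)·R3: [0, 0, 0, 0, 0]
The echelon form has 3 nonzero rows, and every pivot lies in the first 4 columns, so rank(A) = rank([A|b]) = 3.
The system is consistent.
rank = 3 < 4 unknowns, so there are infinitely many solutions.

infinite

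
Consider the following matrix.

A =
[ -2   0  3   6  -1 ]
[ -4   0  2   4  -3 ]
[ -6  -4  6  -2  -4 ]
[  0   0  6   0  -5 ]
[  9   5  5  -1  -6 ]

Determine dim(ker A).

Row reduce to echelon form.
R2 ← R2 − (2)·R1: [0, 0, -4, -8, -1]
R3 ← R3 − (3)·R1: [0, -4, -3, -20, -1]
R5 ← R5 + (9/2)·R1: [0, 5, 37/2, 26, -21/2]
Swap R2 ↔ R3
R5 ← R5 + (5/4)·R2: [0, 0, 59/4, 1, -47/4]
R4 ← R4 + (3/2)·R3: [0, 0, 0, -12, -13/2]
R5 ← R5 + (59/16)·R3: [0, 0, 0, -57/2, -247/16]
R5 ← R5 − (19/8)·R4: [0, 0, 0, 0, 0]
4 nonzero rows, so rank(A) = 4.
A has 5 columns; by rank–nullity, nullity = 5 − 4 = 1.

1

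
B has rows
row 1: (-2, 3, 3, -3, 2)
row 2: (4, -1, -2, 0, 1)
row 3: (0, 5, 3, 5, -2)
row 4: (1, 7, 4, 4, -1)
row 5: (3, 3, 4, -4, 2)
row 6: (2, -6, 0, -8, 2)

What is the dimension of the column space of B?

5

Row reduce to echelon form.
R2 ← R2 + (2)·R1: [0, 5, 4, -6, 5]
R4 ← R4 + (1/2)·R1: [0, 17/2, 11/2, 5/2, 0]
R5 ← R5 + (3/2)·R1: [0, 15/2, 17/2, -17/2, 5]
R6 ← R6 + R1: [0, -3, 3, -11, 4]
R3 ← R3 − R2: [0, 0, -1, 11, -7]
R4 ← R4 − (17/10)·R2: [0, 0, -13/10, 127/10, -17/2]
R5 ← R5 − (3/2)·R2: [0, 0, 5/2, 1/2, -5/2]
R6 ← R6 + (3/5)·R2: [0, 0, 27/5, -73/5, 7]
R4 ← R4 − (13/10)·R3: [0, 0, 0, -8/5, 3/5]
R5 ← R5 + (5/2)·R3: [0, 0, 0, 28, -20]
R6 ← R6 + (27/5)·R3: [0, 0, 0, 224/5, -154/5]
R5 ← R5 + (35/2)·R4: [0, 0, 0, 0, -19/2]
R6 ← R6 + (28)·R4: [0, 0, 0, 0, -14]
R6 ← R6 − (28/19)·R5: [0, 0, 0, 0, 0]
Echelon form has 5 nonzero rows, so rank(B) = 5.
The column space has dimension equal to the rank: 5.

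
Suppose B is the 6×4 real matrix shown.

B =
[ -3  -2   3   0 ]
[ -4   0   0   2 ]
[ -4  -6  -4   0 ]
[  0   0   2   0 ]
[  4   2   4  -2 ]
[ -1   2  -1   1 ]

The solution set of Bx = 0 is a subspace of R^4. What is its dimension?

Row reduce to echelon form.
R2 ← R2 − (4/3)·R1: [0, 8/3, -4, 2]
R3 ← R3 − (4/3)·R1: [0, -10/3, -8, 0]
R5 ← R5 + (4/3)·R1: [0, -2/3, 8, -2]
R6 ← R6 − (1/3)·R1: [0, 8/3, -2, 1]
R3 ← R3 + (5/4)·R2: [0, 0, -13, 5/2]
R5 ← R5 + (1/4)·R2: [0, 0, 7, -3/2]
R6 ← R6 − R2: [0, 0, 2, -1]
R4 ← R4 + (2/13)·R3: [0, 0, 0, 5/13]
R5 ← R5 + (7/13)·R3: [0, 0, 0, -2/13]
R6 ← R6 + (2/13)·R3: [0, 0, 0, -8/13]
R5 ← R5 + (2/5)·R4: [0, 0, 0, 0]
R6 ← R6 + (8/5)·R4: [0, 0, 0, 0]
4 nonzero rows, so rank(B) = 4.
B has 4 columns; by rank–nullity, nullity = 4 − 4 = 0.

0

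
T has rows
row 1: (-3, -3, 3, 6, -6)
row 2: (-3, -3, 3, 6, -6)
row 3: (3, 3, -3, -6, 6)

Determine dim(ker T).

Row reduce to echelon form.
R2 ← R2 − R1: [0, 0, 0, 0, 0]
R3 ← R3 + R1: [0, 0, 0, 0, 0]
1 nonzero row, so rank(T) = 1.
T has 5 columns; by rank–nullity, nullity = 5 − 1 = 4.

4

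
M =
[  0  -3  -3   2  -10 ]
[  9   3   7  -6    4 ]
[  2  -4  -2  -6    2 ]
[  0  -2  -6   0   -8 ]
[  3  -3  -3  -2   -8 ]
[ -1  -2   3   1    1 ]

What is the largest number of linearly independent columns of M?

4

Row reduce to echelon form.
Swap R1 ↔ R2
R3 ← R3 − (2/9)·R1: [0, -14/3, -32/9, -14/3, 10/9]
R5 ← R5 − (1/3)·R1: [0, -4, -16/3, 0, -28/3]
R6 ← R6 + (1/9)·R1: [0, -5/3, 34/9, 1/3, 13/9]
R3 ← R3 − (14/9)·R2: [0, 0, 10/9, -70/9, 50/3]
R4 ← R4 − (2/3)·R2: [0, 0, -4, -4/3, -4/3]
R5 ← R5 − (4/3)·R2: [0, 0, -4/3, -8/3, 4]
R6 ← R6 − (5/9)·R2: [0, 0, 49/9, -7/9, 7]
R4 ← R4 + (18/5)·R3: [0, 0, 0, -88/3, 176/3]
R5 ← R5 + (6/5)·R3: [0, 0, 0, -12, 24]
R6 ← R6 − (49/10)·R3: [0, 0, 0, 112/3, -224/3]
R5 ← R5 − (9/22)·R4: [0, 0, 0, 0, 0]
R6 ← R6 + (14/11)·R4: [0, 0, 0, 0, 0]
Echelon form has 4 nonzero rows, so rank(M) = 4.
The rank gives the maximum number of linearly independent columns: 4.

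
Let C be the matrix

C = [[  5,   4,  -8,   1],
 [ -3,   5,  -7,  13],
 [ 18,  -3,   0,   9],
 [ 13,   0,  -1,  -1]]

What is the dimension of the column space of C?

Row reduce to echelon form.
R2 ← R2 + (3/5)·R1: [0, 37/5, -59/5, 68/5]
R3 ← R3 − (18/5)·R1: [0, -87/5, 144/5, 27/5]
R4 ← R4 − (13/5)·R1: [0, -52/5, 99/5, -18/5]
R3 ← R3 + (87/37)·R2: [0, 0, 39/37, 1383/37]
R4 ← R4 + (52/37)·R2: [0, 0, 119/37, 574/37]
R4 ← R4 − (119/39)·R3: [0, 0, 0, -1281/13]
Echelon form has 4 nonzero rows, so rank(C) = 4.
The column space has dimension equal to the rank: 4.

4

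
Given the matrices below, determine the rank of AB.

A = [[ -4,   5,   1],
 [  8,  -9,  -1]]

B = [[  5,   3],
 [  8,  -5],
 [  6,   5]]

First compute AB:
[[ 26, -32],
 [-38,  64]]
Now row reduce the product.
R2 ← R2 + (19/13)·R1: [0, 224/13]
2 nonzero rows, so rank(AB) = 2.

2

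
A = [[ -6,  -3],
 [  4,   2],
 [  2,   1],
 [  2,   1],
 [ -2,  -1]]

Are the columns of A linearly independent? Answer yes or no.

Row reduce A to echelon form.
R2 ← R2 + (2/3)·R1: [0, 0]
R3 ← R3 + (1/3)·R1: [0, 0]
R4 ← R4 + (1/3)·R1: [0, 0]
R5 ← R5 − (1/3)·R1: [0, 0]
1 pivot among 2 columns.
Only 1 < 2 pivot columns, so the columns are linearly dependent.

no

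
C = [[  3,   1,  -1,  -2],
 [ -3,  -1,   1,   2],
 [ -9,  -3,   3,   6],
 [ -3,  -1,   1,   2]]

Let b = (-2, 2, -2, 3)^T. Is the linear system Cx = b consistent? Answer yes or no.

Row reduce the augmented matrix [C | b].
R2 ← R2 + R1: [0, 0, 0, 0, 0]
R3 ← R3 + (3)·R1: [0, 0, 0, 0, -8]
R4 ← R4 + R1: [0, 0, 0, 0, 1]
Swap R2 ↔ R3
R4 ← R4 + (1/8)·R2: [0, 0, 0, 0, 0]
The echelon form has 2 nonzero rows; the last pivot sits in the augmented column, so rank(C) = 1 but rank([C|b]) = 2.
Since the ranks differ, the system is inconsistent.

no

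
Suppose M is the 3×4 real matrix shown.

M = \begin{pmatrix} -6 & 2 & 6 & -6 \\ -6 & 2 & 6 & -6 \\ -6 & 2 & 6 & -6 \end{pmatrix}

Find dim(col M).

1

Row reduce to echelon form.
R2 ← R2 − R1: [0, 0, 0, 0]
R3 ← R3 − R1: [0, 0, 0, 0]
Echelon form has 1 nonzero row, so rank(M) = 1.
The column space has dimension equal to the rank: 1.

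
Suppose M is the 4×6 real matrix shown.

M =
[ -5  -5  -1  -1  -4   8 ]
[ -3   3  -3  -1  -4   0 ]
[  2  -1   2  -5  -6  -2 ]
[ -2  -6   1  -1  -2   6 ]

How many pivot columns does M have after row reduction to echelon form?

4

Row reduce to echelon form.
R2 ← R2 − (3/5)·R1: [0, 6, -12/5, -2/5, -8/5, -24/5]
R3 ← R3 + (2/5)·R1: [0, -3, 8/5, -27/5, -38/5, 6/5]
R4 ← R4 − (2/5)·R1: [0, -4, 7/5, -3/5, -2/5, 14/5]
R3 ← R3 + (1/2)·R2: [0, 0, 2/5, -28/5, -42/5, -6/5]
R4 ← R4 + (2/3)·R2: [0, 0, -1/5, -13/15, -22/15, -2/5]
R4 ← R4 + (1/2)·R3: [0, 0, 0, -11/3, -17/3, -1]
Echelon form has 4 nonzero rows, so rank(M) = 4.
Each nonzero row contributes one pivot column: 4 pivot columns.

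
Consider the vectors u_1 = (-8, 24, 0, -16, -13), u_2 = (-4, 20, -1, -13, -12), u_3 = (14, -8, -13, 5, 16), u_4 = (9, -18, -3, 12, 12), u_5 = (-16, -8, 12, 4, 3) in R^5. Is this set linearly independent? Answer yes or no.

Form the matrix with these vectors as rows and row reduce.
R2 ← R2 − (1/2)·R1: [0, 8, -1, -5, -11/2]
R3 ← R3 + (7/4)·R1: [0, 34, -13, -23, -27/4]
R4 ← R4 + (9/8)·R1: [0, 9, -3, -6, -21/8]
R5 ← R5 − (2)·R1: [0, -56, 12, 36, 29]
R3 ← R3 − (17/4)·R2: [0, 0, -35/4, -7/4, 133/8]
R4 ← R4 − (9/8)·R2: [0, 0, -15/8, -3/8, 57/16]
R5 ← R5 + (7)·R2: [0, 0, 5, 1, -19/2]
R4 ← R4 − (3/14)·R3: [0, 0, 0, 0, 0]
R5 ← R5 + (4/7)·R3: [0, 0, 0, 0, 0]
3 nonzero rows, so the 5 vectors span a space of dimension 3.
Since 3 < 5, the vectors are linearly dependent.

no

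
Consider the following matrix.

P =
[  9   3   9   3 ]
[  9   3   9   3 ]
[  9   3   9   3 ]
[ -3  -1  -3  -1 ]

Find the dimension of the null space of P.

3

Row reduce to echelon form.
R2 ← R2 − R1: [0, 0, 0, 0]
R3 ← R3 − R1: [0, 0, 0, 0]
R4 ← R4 + (1/3)·R1: [0, 0, 0, 0]
1 nonzero row, so rank(P) = 1.
P has 4 columns; by rank–nullity, nullity = 4 − 1 = 3.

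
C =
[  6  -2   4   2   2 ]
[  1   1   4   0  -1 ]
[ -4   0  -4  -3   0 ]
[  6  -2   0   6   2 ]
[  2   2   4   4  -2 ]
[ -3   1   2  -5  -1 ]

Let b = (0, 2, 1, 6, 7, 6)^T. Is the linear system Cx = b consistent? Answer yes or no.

Row reduce the augmented matrix [C | b].
R2 ← R2 − (1/6)·R1: [0, 4/3, 10/3, -1/3, -4/3, 2]
R3 ← R3 + (2/3)·R1: [0, -4/3, -4/3, -5/3, 4/3, 1]
R4 ← R4 − R1: [0, 0, -4, 4, 0, 6]
R5 ← R5 − (1/3)·R1: [0, 8/3, 8/3, 10/3, -8/3, 7]
R6 ← R6 + (1/2)·R1: [0, 0, 4, -4, 0, 6]
R3 ← R3 + R2: [0, 0, 2, -2, 0, 3]
R5 ← R5 − (2)·R2: [0, 0, -4, 4, 0, 3]
R4 ← R4 + (2)·R3: [0, 0, 0, 0, 0, 12]
R5 ← R5 + (2)·R3: [0, 0, 0, 0, 0, 9]
R6 ← R6 − (2)·R3: [0, 0, 0, 0, 0, 0]
R5 ← R5 − (3/4)·R4: [0, 0, 0, 0, 0, 0]
The echelon form has 4 nonzero rows; the last pivot sits in the augmented column, so rank(C) = 3 but rank([C|b]) = 4.
Since the ranks differ, the system is inconsistent.

no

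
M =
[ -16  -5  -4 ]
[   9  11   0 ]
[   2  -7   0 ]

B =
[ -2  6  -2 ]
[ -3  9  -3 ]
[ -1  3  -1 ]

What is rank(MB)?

First compute MB:
[[ 51, -153,  51],
 [-51, 153, -51],
 [ 17, -51,  17]]
Now row reduce the product.
R2 ← R2 + R1: [0, 0, 0]
R3 ← R3 − (1/3)·R1: [0, 0, 0]
1 nonzero row, so rank(MB) = 1.

1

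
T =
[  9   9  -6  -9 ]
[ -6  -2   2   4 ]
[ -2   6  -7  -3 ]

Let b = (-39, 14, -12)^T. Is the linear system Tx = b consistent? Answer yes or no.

Row reduce the augmented matrix [T | b].
R2 ← R2 + (2/3)·R1: [0, 4, -2, -2, -12]
R3 ← R3 + (2/9)·R1: [0, 8, -25/3, -5, -62/3]
R3 ← R3 − (2)·R2: [0, 0, -13/3, -1, 10/3]
The echelon form has 3 nonzero rows, and every pivot lies in the first 4 columns, so rank(T) = rank([T|b]) = 3.
The system is consistent.

yes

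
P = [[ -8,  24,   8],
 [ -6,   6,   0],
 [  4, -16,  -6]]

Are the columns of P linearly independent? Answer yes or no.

Row reduce P to echelon form.
R2 ← R2 − (3/4)·R1: [0, -12, -6]
R3 ← R3 + (1/2)·R1: [0, -4, -2]
R3 ← R3 − (1/3)·R2: [0, 0, 0]
2 pivots among 3 columns.
Only 2 < 3 pivot columns, so the columns are linearly dependent.

no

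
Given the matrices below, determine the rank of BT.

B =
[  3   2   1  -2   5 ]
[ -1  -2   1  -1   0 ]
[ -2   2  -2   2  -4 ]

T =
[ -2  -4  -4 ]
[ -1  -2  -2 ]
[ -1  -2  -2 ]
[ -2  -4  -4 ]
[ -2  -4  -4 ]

First compute BT:
[[-15, -30, -30],
 [  5,  10,  10],
 [  8,  16,  16]]
Now row reduce the product.
R2 ← R2 + (1/3)·R1: [0, 0, 0]
R3 ← R3 + (8/15)·R1: [0, 0, 0]
1 nonzero row, so rank(BT) = 1.

1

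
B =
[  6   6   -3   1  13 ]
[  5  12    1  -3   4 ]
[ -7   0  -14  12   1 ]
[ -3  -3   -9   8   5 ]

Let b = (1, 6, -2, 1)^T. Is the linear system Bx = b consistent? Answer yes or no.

Row reduce the augmented matrix [B | b].
R2 ← R2 − (5/6)·R1: [0, 7, 7/2, -23/6, -41/6, 31/6]
R3 ← R3 + (7/6)·R1: [0, 7, -35/2, 79/6, 97/6, -5/6]
R4 ← R4 + (1/2)·R1: [0, 0, -21/2, 17/2, 23/2, 3/2]
R3 ← R3 − R2: [0, 0, -21, 17, 23, -6]
R4 ← R4 − (1/2)·R3: [0, 0, 0, 0, 0, 9/2]
The echelon form has 4 nonzero rows; the last pivot sits in the augmented column, so rank(B) = 3 but rank([B|b]) = 4.
Since the ranks differ, the system is inconsistent.

no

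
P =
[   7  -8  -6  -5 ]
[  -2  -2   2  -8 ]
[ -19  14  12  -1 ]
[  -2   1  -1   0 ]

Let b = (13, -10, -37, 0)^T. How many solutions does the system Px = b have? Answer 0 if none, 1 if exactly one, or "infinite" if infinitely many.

infinite

Row reduce the augmented matrix [P | b].
R2 ← R2 + (2/7)·R1: [0, -30/7, 2/7, -66/7, -44/7]
R3 ← R3 + (19/7)·R1: [0, -54/7, -30/7, -102/7, -12/7]
R4 ← R4 + (2/7)·R1: [0, -9/7, -19/7, -10/7, 26/7]
R3 ← R3 − (9/5)·R2: [0, 0, -24/5, 12/5, 48/5]
R4 ← R4 − (3/10)·R2: [0, 0, -14/5, 7/5, 28/5]
R4 ← R4 − (7/12)·R3: [0, 0, 0, 0, 0]
The echelon form has 3 nonzero rows, and every pivot lies in the first 4 columns, so rank(P) = rank([P|b]) = 3.
The system is consistent.
rank = 3 < 4 unknowns, so there are infinitely many solutions.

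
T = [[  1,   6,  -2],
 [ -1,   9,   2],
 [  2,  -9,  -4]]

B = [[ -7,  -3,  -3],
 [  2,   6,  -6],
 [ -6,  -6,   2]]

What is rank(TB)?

2

First compute TB:
[[ 17,  45, -43],
 [ 13,  45, -47],
 [ -8, -36,  40]]
Now row reduce the product.
R2 ← R2 − (13/17)·R1: [0, 180/17, -240/17]
R3 ← R3 + (8/17)·R1: [0, -252/17, 336/17]
R3 ← R3 + (7/5)·R2: [0, 0, 0]
2 nonzero rows, so rank(TB) = 2.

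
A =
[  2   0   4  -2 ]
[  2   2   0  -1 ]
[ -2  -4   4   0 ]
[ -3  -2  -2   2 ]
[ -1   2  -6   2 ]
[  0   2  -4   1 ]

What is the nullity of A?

2

Row reduce to echelon form.
R2 ← R2 − R1: [0, 2, -4, 1]
R3 ← R3 + R1: [0, -4, 8, -2]
R4 ← R4 + (3/2)·R1: [0, -2, 4, -1]
R5 ← R5 + (1/2)·R1: [0, 2, -4, 1]
R3 ← R3 + (2)·R2: [0, 0, 0, 0]
R4 ← R4 + R2: [0, 0, 0, 0]
R5 ← R5 − R2: [0, 0, 0, 0]
R6 ← R6 − R2: [0, 0, 0, 0]
2 nonzero rows, so rank(A) = 2.
A has 4 columns; by rank–nullity, nullity = 4 − 2 = 2.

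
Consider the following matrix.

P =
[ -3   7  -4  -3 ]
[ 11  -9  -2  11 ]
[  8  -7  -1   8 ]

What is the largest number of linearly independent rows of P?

2

Row reduce to echelon form.
R2 ← R2 + (11/3)·R1: [0, 50/3, -50/3, 0]
R3 ← R3 + (8/3)·R1: [0, 35/3, -35/3, 0]
R3 ← R3 − (7/10)·R2: [0, 0, 0, 0]
Echelon form has 2 nonzero rows, so rank(P) = 2.
The rank gives the maximum number of linearly independent rows: 2.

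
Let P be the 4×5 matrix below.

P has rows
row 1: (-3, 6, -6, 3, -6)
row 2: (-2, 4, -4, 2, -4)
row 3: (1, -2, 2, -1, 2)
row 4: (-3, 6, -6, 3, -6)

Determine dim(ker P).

Row reduce to echelon form.
R2 ← R2 − (2/3)·R1: [0, 0, 0, 0, 0]
R3 ← R3 + (1/3)·R1: [0, 0, 0, 0, 0]
R4 ← R4 − R1: [0, 0, 0, 0, 0]
1 nonzero row, so rank(P) = 1.
P has 5 columns; by rank–nullity, nullity = 5 − 1 = 4.

4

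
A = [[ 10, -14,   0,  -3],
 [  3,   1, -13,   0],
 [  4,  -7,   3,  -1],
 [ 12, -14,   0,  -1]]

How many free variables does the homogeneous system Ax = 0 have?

Row reduce to echelon form.
R2 ← R2 − (3/10)·R1: [0, 26/5, -13, 9/10]
R3 ← R3 − (2/5)·R1: [0, -7/5, 3, 1/5]
R4 ← R4 − (6/5)·R1: [0, 14/5, 0, 13/5]
R3 ← R3 + (7/26)·R2: [0, 0, -1/2, 23/52]
R4 ← R4 − (7/13)·R2: [0, 0, 7, 55/26]
R4 ← R4 + (14)·R3: [0, 0, 0, 108/13]
4 nonzero rows, so rank(A) = 4.
A has 4 columns; by rank–nullity, nullity = 4 − 4 = 0.

0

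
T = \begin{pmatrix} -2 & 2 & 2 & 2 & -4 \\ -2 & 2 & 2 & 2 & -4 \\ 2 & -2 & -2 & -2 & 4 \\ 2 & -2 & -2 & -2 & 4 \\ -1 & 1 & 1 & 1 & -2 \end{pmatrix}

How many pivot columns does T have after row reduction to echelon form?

Row reduce to echelon form.
R2 ← R2 − R1: [0, 0, 0, 0, 0]
R3 ← R3 + R1: [0, 0, 0, 0, 0]
R4 ← R4 + R1: [0, 0, 0, 0, 0]
R5 ← R5 − (1/2)·R1: [0, 0, 0, 0, 0]
Echelon form has 1 nonzero row, so rank(T) = 1.
Each nonzero row contributes one pivot column: 1 pivot columns.

1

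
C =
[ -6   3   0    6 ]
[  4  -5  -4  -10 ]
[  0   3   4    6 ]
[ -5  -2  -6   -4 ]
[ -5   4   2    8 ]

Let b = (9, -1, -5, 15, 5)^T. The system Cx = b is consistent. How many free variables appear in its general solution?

Row reduce the augmented matrix [C | b].
R2 ← R2 + (2/3)·R1: [0, -3, -4, -6, 5]
R4 ← R4 − (5/6)·R1: [0, -9/2, -6, -9, 15/2]
R5 ← R5 − (5/6)·R1: [0, 3/2, 2, 3, -5/2]
R3 ← R3 + R2: [0, 0, 0, 0, 0]
R4 ← R4 − (3/2)·R2: [0, 0, 0, 0, 0]
R5 ← R5 + (1/2)·R2: [0, 0, 0, 0, 0]
The echelon form has 2 nonzero rows, and every pivot lies in the first 4 columns, so rank(C) = rank([C|b]) = 2.
The system is consistent.
Free variables = (unknowns) − (rank) = 4 − 2 = 2.

2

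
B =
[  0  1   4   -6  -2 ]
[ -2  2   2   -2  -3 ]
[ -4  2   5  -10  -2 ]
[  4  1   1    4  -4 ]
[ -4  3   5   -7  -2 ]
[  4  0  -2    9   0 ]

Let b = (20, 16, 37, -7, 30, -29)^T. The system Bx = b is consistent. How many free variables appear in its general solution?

Row reduce the augmented matrix [B | b].
Swap R1 ↔ R2
R3 ← R3 − (2)·R1: [0, -2, 1, -6, 4, 5]
R4 ← R4 + (2)·R1: [0, 5, 5, 0, -10, 25]
R5 ← R5 − (2)·R1: [0, -1, 1, -3, 4, -2]
R6 ← R6 + (2)·R1: [0, 4, 2, 5, -6, 3]
R3 ← R3 + (2)·R2: [0, 0, 9, -18, 0, 45]
R4 ← R4 − (5)·R2: [0, 0, -15, 30, 0, -75]
R5 ← R5 + R2: [0, 0, 5, -9, 2, 18]
R6 ← R6 − (4)·R2: [0, 0, -14, 29, 2, -77]
R4 ← R4 + (5/3)·R3: [0, 0, 0, 0, 0, 0]
R5 ← R5 − (5/9)·R3: [0, 0, 0, 1, 2, -7]
R6 ← R6 + (14/9)·R3: [0, 0, 0, 1, 2, -7]
Swap R4 ↔ R5
R6 ← R6 − R4: [0, 0, 0, 0, 0, 0]
The echelon form has 4 nonzero rows, and every pivot lies in the first 5 columns, so rank(B) = rank([B|b]) = 4.
The system is consistent.
Free variables = (unknowns) − (rank) = 5 − 4 = 1.

1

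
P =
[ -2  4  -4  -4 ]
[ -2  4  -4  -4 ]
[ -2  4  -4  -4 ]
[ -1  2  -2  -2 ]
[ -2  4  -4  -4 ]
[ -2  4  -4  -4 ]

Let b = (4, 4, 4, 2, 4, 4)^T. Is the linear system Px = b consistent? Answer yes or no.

Row reduce the augmented matrix [P | b].
R2 ← R2 − R1: [0, 0, 0, 0, 0]
R3 ← R3 − R1: [0, 0, 0, 0, 0]
R4 ← R4 − (1/2)·R1: [0, 0, 0, 0, 0]
R5 ← R5 − R1: [0, 0, 0, 0, 0]
R6 ← R6 − R1: [0, 0, 0, 0, 0]
The echelon form has 1 nonzero rows, and every pivot lies in the first 4 columns, so rank(P) = rank([P|b]) = 1.
The system is consistent.

yes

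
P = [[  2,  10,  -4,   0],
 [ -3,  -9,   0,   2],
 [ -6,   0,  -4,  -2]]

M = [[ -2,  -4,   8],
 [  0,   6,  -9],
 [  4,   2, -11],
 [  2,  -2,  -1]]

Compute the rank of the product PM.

3

First compute PM:
[[-20,  44, -30],
 [ 10, -46,  55],
 [ -8,  20,  -2]]
Now row reduce the product.
R2 ← R2 + (1/2)·R1: [0, -24, 40]
R3 ← R3 − (2/5)·R1: [0, 12/5, 10]
R3 ← R3 + (1/10)·R2: [0, 0, 14]
3 nonzero rows, so rank(PM) = 3.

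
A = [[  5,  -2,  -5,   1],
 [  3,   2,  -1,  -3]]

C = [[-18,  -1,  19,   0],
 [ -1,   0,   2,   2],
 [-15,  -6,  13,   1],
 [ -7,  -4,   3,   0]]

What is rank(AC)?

2

First compute AC:
[[-20,  21,  29,  -9],
 [-20,  15,  39,   3]]
Now row reduce the product.
R2 ← R2 − R1: [0, -6, 10, 12]
2 nonzero rows, so rank(AC) = 2.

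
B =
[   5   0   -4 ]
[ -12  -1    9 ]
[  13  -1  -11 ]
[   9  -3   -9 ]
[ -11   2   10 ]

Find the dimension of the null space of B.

Row reduce to echelon form.
R2 ← R2 + (12/5)·R1: [0, -1, -3/5]
R3 ← R3 − (13/5)·R1: [0, -1, -3/5]
R4 ← R4 − (9/5)·R1: [0, -3, -9/5]
R5 ← R5 + (11/5)·R1: [0, 2, 6/5]
R3 ← R3 − R2: [0, 0, 0]
R4 ← R4 − (3)·R2: [0, 0, 0]
R5 ← R5 + (2)·R2: [0, 0, 0]
2 nonzero rows, so rank(B) = 2.
B has 3 columns; by rank–nullity, nullity = 3 − 2 = 1.

1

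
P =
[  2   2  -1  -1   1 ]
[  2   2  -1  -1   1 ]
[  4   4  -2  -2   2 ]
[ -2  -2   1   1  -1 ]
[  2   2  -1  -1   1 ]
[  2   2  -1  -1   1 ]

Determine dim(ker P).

4

Row reduce to echelon form.
R2 ← R2 − R1: [0, 0, 0, 0, 0]
R3 ← R3 − (2)·R1: [0, 0, 0, 0, 0]
R4 ← R4 + R1: [0, 0, 0, 0, 0]
R5 ← R5 − R1: [0, 0, 0, 0, 0]
R6 ← R6 − R1: [0, 0, 0, 0, 0]
1 nonzero row, so rank(P) = 1.
P has 5 columns; by rank–nullity, nullity = 5 − 1 = 4.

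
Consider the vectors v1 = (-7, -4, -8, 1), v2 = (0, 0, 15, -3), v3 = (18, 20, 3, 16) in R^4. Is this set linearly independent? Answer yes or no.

yes

Form the matrix with these vectors as rows and row reduce.
R3 ← R3 + (18/7)·R1: [0, 68/7, -123/7, 130/7]
Swap R2 ↔ R3
3 nonzero rows, so the 3 vectors span a space of dimension 3.
Since 3 = 3, the vectors are linearly independent.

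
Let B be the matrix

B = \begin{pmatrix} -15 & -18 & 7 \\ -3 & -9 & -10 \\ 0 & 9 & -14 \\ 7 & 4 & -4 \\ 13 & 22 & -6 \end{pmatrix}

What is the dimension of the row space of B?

3

Row reduce to echelon form.
R2 ← R2 − (1/5)·R1: [0, -27/5, -57/5]
R4 ← R4 + (7/15)·R1: [0, -22/5, -11/15]
R5 ← R5 + (13/15)·R1: [0, 32/5, 1/15]
R3 ← R3 + (5/3)·R2: [0, 0, -33]
R4 ← R4 − (22/27)·R2: [0, 0, 77/9]
R5 ← R5 + (32/27)·R2: [0, 0, -121/9]
R4 ← R4 + (7/27)·R3: [0, 0, 0]
R5 ← R5 − (11/27)·R3: [0, 0, 0]
Echelon form has 3 nonzero rows, so rank(B) = 3.
The row space has dimension equal to the rank: 3.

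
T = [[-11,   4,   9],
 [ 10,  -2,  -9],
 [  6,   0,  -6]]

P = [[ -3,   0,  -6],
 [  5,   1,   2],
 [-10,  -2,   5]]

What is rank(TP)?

First compute TP:
[[-37, -14, 119],
 [ 50,  16, -109],
 [ 42,  12, -66]]
Now row reduce the product.
R2 ← R2 + (50/37)·R1: [0, -108/37, 1917/37]
R3 ← R3 + (42/37)·R1: [0, -144/37, 2556/37]
R3 ← R3 − (4/3)·R2: [0, 0, 0]
2 nonzero rows, so rank(TP) = 2.

2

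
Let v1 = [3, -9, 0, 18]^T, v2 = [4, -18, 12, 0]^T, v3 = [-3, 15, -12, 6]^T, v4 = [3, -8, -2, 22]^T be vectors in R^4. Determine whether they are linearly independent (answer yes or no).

no

Form the matrix with these vectors as rows and row reduce.
R2 ← R2 − (4/3)·R1: [0, -6, 12, -24]
R3 ← R3 + R1: [0, 6, -12, 24]
R4 ← R4 − R1: [0, 1, -2, 4]
R3 ← R3 + R2: [0, 0, 0, 0]
R4 ← R4 + (1/6)·R2: [0, 0, 0, 0]
2 nonzero rows, so the 4 vectors span a space of dimension 2.
Since 2 < 4, the vectors are linearly dependent.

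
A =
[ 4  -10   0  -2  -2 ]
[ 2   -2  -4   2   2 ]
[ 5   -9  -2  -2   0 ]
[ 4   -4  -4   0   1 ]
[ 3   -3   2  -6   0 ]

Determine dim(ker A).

Row reduce to echelon form.
R2 ← R2 − (1/2)·R1: [0, 3, -4, 3, 3]
R3 ← R3 − (5/4)·R1: [0, 7/2, -2, 1/2, 5/2]
R4 ← R4 − R1: [0, 6, -4, 2, 3]
R5 ← R5 − (3/4)·R1: [0, 9/2, 2, -9/2, 3/2]
R3 ← R3 − (7/6)·R2: [0, 0, 8/3, -3, -1]
R4 ← R4 − (2)·R2: [0, 0, 4, -4, -3]
R5 ← R5 − (3/2)·R2: [0, 0, 8, -9, -3]
R4 ← R4 − (3/2)·R3: [0, 0, 0, 1/2, -3/2]
R5 ← R5 − (3)·R3: [0, 0, 0, 0, 0]
4 nonzero rows, so rank(A) = 4.
A has 5 columns; by rank–nullity, nullity = 5 − 4 = 1.

1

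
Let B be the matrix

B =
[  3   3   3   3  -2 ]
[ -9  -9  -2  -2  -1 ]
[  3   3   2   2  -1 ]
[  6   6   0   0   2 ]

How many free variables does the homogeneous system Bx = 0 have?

3

Row reduce to echelon form.
R2 ← R2 + (3)·R1: [0, 0, 7, 7, -7]
R3 ← R3 − R1: [0, 0, -1, -1, 1]
R4 ← R4 − (2)·R1: [0, 0, -6, -6, 6]
R3 ← R3 + (1/7)·R2: [0, 0, 0, 0, 0]
R4 ← R4 + (6/7)·R2: [0, 0, 0, 0, 0]
2 nonzero rows, so rank(B) = 2.
B has 5 columns; by rank–nullity, nullity = 5 − 2 = 3.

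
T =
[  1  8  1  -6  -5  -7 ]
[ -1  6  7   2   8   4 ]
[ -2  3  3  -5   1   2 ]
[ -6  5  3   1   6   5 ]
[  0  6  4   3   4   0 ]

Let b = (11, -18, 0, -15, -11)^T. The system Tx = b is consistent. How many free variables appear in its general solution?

Row reduce the augmented matrix [T | b].
R2 ← R2 + R1: [0, 14, 8, -4, 3, -3, -7]
R3 ← R3 + (2)·R1: [0, 19, 5, -17, -9, -12, 22]
R4 ← R4 + (6)·R1: [0, 53, 9, -35, -24, -37, 51]
R3 ← R3 − (19/14)·R2: [0, 0, -41/7, -81/7, -183/14, -111/14, 63/2]
R4 ← R4 − (53/14)·R2: [0, 0, -149/7, -139/7, -495/14, -359/14, 155/2]
R5 ← R5 − (3/7)·R2: [0, 0, 4/7, 33/7, 19/7, 9/7, -8]
R4 ← R4 − (149/41)·R3: [0, 0, 0, 910/41, 498/41, 130/41, -1516/41]
R5 ← R5 + (4/41)·R3: [0, 0, 0, 147/41, 59/41, 21/41, -202/41]
R5 ← R5 − (21/130)·R4: [0, 0, 0, 0, -34/65, 0, 68/65]
The echelon form has 5 nonzero rows, and every pivot lies in the first 6 columns, so rank(T) = rank([T|b]) = 5.
The system is consistent.
Free variables = (unknowns) − (rank) = 6 − 5 = 1.

1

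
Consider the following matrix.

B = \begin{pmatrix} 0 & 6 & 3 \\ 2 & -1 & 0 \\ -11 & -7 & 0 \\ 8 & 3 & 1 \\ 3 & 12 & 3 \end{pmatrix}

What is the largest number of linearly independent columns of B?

Row reduce to echelon form.
Swap R1 ↔ R2
R3 ← R3 + (11/2)·R1: [0, -25/2, 0]
R4 ← R4 − (4)·R1: [0, 7, 1]
R5 ← R5 − (3/2)·R1: [0, 27/2, 3]
R3 ← R3 + (25/12)·R2: [0, 0, 25/4]
R4 ← R4 − (7/6)·R2: [0, 0, -5/2]
R5 ← R5 − (9/4)·R2: [0, 0, -15/4]
R4 ← R4 + (2/5)·R3: [0, 0, 0]
R5 ← R5 + (3/5)·R3: [0, 0, 0]
Echelon form has 3 nonzero rows, so rank(B) = 3.
The rank gives the maximum number of linearly independent columns: 3.

3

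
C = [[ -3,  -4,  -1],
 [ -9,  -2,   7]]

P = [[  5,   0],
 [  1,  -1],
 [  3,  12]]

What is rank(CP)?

First compute CP:
[[-22,  -8],
 [-26,  86]]
Now row reduce the product.
R2 ← R2 − (13/11)·R1: [0, 1050/11]
2 nonzero rows, so rank(CP) = 2.

2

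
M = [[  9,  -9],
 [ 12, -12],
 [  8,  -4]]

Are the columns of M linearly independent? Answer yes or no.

yes

Row reduce M to echelon form.
R2 ← R2 − (4/3)·R1: [0, 0]
R3 ← R3 − (8/9)·R1: [0, 4]
Swap R2 ↔ R3
2 pivots among 2 columns.
Every column is a pivot column, so the columns are linearly independent.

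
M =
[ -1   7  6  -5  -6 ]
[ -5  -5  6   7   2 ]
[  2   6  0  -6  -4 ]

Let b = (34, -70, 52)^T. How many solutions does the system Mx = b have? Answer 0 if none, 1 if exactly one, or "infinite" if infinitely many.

infinite

Row reduce the augmented matrix [M | b].
R2 ← R2 − (5)·R1: [0, -40, -24, 32, 32, -240]
R3 ← R3 + (2)·R1: [0, 20, 12, -16, -16, 120]
R3 ← R3 + (1/2)·R2: [0, 0, 0, 0, 0, 0]
The echelon form has 2 nonzero rows, and every pivot lies in the first 5 columns, so rank(M) = rank([M|b]) = 2.
The system is consistent.
rank = 2 < 5 unknowns, so there are infinitely many solutions.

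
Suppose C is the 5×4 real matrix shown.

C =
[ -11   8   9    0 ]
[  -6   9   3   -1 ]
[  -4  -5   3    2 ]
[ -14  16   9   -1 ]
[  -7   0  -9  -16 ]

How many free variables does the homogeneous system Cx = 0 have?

0

Row reduce to echelon form.
R2 ← R2 − (6/11)·R1: [0, 51/11, -21/11, -1]
R3 ← R3 − (4/11)·R1: [0, -87/11, -3/11, 2]
R4 ← R4 − (14/11)·R1: [0, 64/11, -27/11, -1]
R5 ← R5 − (7/11)·R1: [0, -56/11, -162/11, -16]
R3 ← R3 + (29/17)·R2: [0, 0, -60/17, 5/17]
R4 ← R4 − (64/51)·R2: [0, 0, -1/17, 13/51]
R5 ← R5 + (56/51)·R2: [0, 0, -286/17, -872/51]
R4 ← R4 − (1/60)·R3: [0, 0, 0, 1/4]
R5 ← R5 − (143/30)·R3: [0, 0, 0, -37/2]
R5 ← R5 + (74)·R4: [0, 0, 0, 0]
4 nonzero rows, so rank(C) = 4.
C has 4 columns; by rank–nullity, nullity = 4 − 4 = 0.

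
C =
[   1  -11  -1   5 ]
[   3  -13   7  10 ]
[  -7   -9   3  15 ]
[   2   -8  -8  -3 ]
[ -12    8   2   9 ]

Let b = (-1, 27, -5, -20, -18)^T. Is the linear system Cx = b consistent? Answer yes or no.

yes

Row reduce the augmented matrix [C | b].
R2 ← R2 − (3)·R1: [0, 20, 10, -5, 30]
R3 ← R3 + (7)·R1: [0, -86, -4, 50, -12]
R4 ← R4 − (2)·R1: [0, 14, -6, -13, -18]
R5 ← R5 + (12)·R1: [0, -124, -10, 69, -30]
R3 ← R3 + (43/10)·R2: [0, 0, 39, 57/2, 117]
R4 ← R4 − (7/10)·R2: [0, 0, -13, -19/2, -39]
R5 ← R5 + (31/5)·R2: [0, 0, 52, 38, 156]
R4 ← R4 + (1/3)·R3: [0, 0, 0, 0, 0]
R5 ← R5 − (4/3)·R3: [0, 0, 0, 0, 0]
The echelon form has 3 nonzero rows, and every pivot lies in the first 4 columns, so rank(C) = rank([C|b]) = 3.
The system is consistent.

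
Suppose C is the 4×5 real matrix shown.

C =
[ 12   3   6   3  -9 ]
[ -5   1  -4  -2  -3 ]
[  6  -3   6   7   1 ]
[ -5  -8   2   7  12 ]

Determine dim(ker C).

Row reduce to echelon form.
R2 ← R2 + (5/12)·R1: [0, 9/4, -3/2, -3/4, -27/4]
R3 ← R3 − (1/2)·R1: [0, -9/2, 3, 11/2, 11/2]
R4 ← R4 + (5/12)·R1: [0, -27/4, 9/2, 33/4, 33/4]
R3 ← R3 + (2)·R2: [0, 0, 0, 4, -8]
R4 ← R4 + (3)·R2: [0, 0, 0, 6, -12]
R4 ← R4 − (3/2)·R3: [0, 0, 0, 0, 0]
3 nonzero rows, so rank(C) = 3.
C has 5 columns; by rank–nullity, nullity = 5 − 3 = 2.

2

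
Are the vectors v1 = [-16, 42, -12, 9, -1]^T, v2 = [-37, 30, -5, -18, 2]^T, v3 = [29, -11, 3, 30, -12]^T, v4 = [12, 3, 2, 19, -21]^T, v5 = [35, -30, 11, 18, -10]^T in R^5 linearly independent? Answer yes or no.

Form the matrix with these vectors as rows and row reduce.
R2 ← R2 − (37/16)·R1: [0, -537/8, 91/4, -621/16, 69/16]
R3 ← R3 + (29/16)·R1: [0, 521/8, -75/4, 741/16, -221/16]
R4 ← R4 + (3/4)·R1: [0, 69/2, -7, 103/4, -87/4]
R5 ← R5 + (35/16)·R1: [0, 495/8, -61/4, 603/16, -195/16]
R3 ← R3 + (521/537)·R2: [0, 0, 1784/537, 3099/358, -3447/358]
R4 ← R4 + (92/179)·R2: [0, 0, 840/179, 2077/358, -6993/358]
R5 ← R5 + (165/179)·R2: [0, 0, 1024/179, 342/179, -1470/179]
R4 ← R4 − (315/223)·R3: [0, 0, 0, -1433/223, -1323/223]
R5 ← R5 − (384/223)·R3: [0, 0, 0, -2898/223, 1866/223]
R5 ← R5 − (2898/1433)·R4: [0, 0, 0, 0, 29184/1433]
5 nonzero rows, so the 5 vectors span a space of dimension 5.
Since 5 = 5, the vectors are linearly independent.

yes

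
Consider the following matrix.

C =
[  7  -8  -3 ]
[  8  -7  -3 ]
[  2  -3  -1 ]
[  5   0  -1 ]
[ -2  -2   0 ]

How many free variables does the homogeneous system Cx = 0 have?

Row reduce to echelon form.
R2 ← R2 − (8/7)·R1: [0, 15/7, 3/7]
R3 ← R3 − (2/7)·R1: [0, -5/7, -1/7]
R4 ← R4 − (5/7)·R1: [0, 40/7, 8/7]
R5 ← R5 + (2/7)·R1: [0, -30/7, -6/7]
R3 ← R3 + (1/3)·R2: [0, 0, 0]
R4 ← R4 − (8/3)·R2: [0, 0, 0]
R5 ← R5 + (2)·R2: [0, 0, 0]
2 nonzero rows, so rank(C) = 2.
C has 3 columns; by rank–nullity, nullity = 3 − 2 = 1.

1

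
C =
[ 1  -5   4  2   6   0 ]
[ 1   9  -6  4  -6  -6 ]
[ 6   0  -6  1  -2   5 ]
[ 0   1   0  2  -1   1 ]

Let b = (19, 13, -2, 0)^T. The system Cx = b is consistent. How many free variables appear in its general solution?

2

Row reduce the augmented matrix [C | b].
R2 ← R2 − R1: [0, 14, -10, 2, -12, -6, -6]
R3 ← R3 − (6)·R1: [0, 30, -30, -11, -38, 5, -116]
R3 ← R3 − (15/7)·R2: [0, 0, -60/7, -107/7, -86/7, 125/7, -722/7]
R4 ← R4 − (1/14)·R2: [0, 0, 5/7, 13/7, -1/7, 10/7, 3/7]
R4 ← R4 + (1/12)·R3: [0, 0, 0, 7/12, -7/6, 35/12, -49/6]
The echelon form has 4 nonzero rows, and every pivot lies in the first 6 columns, so rank(C) = rank([C|b]) = 4.
The system is consistent.
Free variables = (unknowns) − (rank) = 6 − 4 = 2.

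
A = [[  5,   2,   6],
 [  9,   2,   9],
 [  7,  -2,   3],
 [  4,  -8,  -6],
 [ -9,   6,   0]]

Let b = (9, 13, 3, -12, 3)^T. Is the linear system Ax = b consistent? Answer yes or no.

Row reduce the augmented matrix [A | b].
R2 ← R2 − (9/5)·R1: [0, -8/5, -9/5, -16/5]
R3 ← R3 − (7/5)·R1: [0, -24/5, -27/5, -48/5]
R4 ← R4 − (4/5)·R1: [0, -48/5, -54/5, -96/5]
R5 ← R5 + (9/5)·R1: [0, 48/5, 54/5, 96/5]
R3 ← R3 − (3)·R2: [0, 0, 0, 0]
R4 ← R4 − (6)·R2: [0, 0, 0, 0]
R5 ← R5 + (6)·R2: [0, 0, 0, 0]
The echelon form has 2 nonzero rows, and every pivot lies in the first 3 columns, so rank(A) = rank([A|b]) = 2.
The system is consistent.

yes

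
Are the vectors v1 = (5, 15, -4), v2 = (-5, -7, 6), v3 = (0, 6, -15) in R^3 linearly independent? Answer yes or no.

yes

Form the matrix with these vectors as rows and row reduce.
R2 ← R2 + R1: [0, 8, 2]
R3 ← R3 − (3/4)·R2: [0, 0, -33/2]
3 nonzero rows, so the 3 vectors span a space of dimension 3.
Since 3 = 3, the vectors are linearly independent.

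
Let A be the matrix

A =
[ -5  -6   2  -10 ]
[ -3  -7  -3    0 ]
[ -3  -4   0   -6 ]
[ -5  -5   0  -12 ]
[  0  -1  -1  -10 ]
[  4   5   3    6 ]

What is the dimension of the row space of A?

4

Row reduce to echelon form.
R2 ← R2 − (3/5)·R1: [0, -17/5, -21/5, 6]
R3 ← R3 − (3/5)·R1: [0, -2/5, -6/5, 0]
R4 ← R4 − R1: [0, 1, -2, -2]
R6 ← R6 + (4/5)·R1: [0, 1/5, 23/5, -2]
R3 ← R3 − (2/17)·R2: [0, 0, -12/17, -12/17]
R4 ← R4 + (5/17)·R2: [0, 0, -55/17, -4/17]
R5 ← R5 − (5/17)·R2: [0, 0, 4/17, -200/17]
R6 ← R6 + (1/17)·R2: [0, 0, 74/17, -28/17]
R4 ← R4 − (55/12)·R3: [0, 0, 0, 3]
R5 ← R5 + (1/3)·R3: [0, 0, 0, -12]
R6 ← R6 + (37/6)·R3: [0, 0, 0, -6]
R5 ← R5 + (4)·R4: [0, 0, 0, 0]
R6 ← R6 + (2)·R4: [0, 0, 0, 0]
Echelon form has 4 nonzero rows, so rank(A) = 4.
The row space has dimension equal to the rank: 4.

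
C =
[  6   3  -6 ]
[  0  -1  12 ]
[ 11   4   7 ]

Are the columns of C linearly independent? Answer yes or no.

no

Row reduce C to echelon form.
R3 ← R3 − (11/6)·R1: [0, -3/2, 18]
R3 ← R3 − (3/2)·R2: [0, 0, 0]
2 pivots among 3 columns.
Only 2 < 3 pivot columns, so the columns are linearly dependent.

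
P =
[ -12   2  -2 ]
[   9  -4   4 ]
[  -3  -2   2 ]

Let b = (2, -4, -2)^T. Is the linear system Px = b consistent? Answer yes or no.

Row reduce the augmented matrix [P | b].
R2 ← R2 + (3/4)·R1: [0, -5/2, 5/2, -5/2]
R3 ← R3 − (1/4)·R1: [0, -5/2, 5/2, -5/2]
R3 ← R3 − R2: [0, 0, 0, 0]
The echelon form has 2 nonzero rows, and every pivot lies in the first 3 columns, so rank(P) = rank([P|b]) = 2.
The system is consistent.

yes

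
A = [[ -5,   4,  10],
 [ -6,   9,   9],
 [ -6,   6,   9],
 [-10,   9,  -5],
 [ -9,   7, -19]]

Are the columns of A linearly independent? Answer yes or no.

yes

Row reduce A to echelon form.
R2 ← R2 − (6/5)·R1: [0, 21/5, -3]
R3 ← R3 − (6/5)·R1: [0, 6/5, -3]
R4 ← R4 − (2)·R1: [0, 1, -25]
R5 ← R5 − (9/5)·R1: [0, -1/5, -37]
R3 ← R3 − (2/7)·R2: [0, 0, -15/7]
R4 ← R4 − (5/21)·R2: [0, 0, -170/7]
R5 ← R5 + (1/21)·R2: [0, 0, -260/7]
R4 ← R4 − (34/3)·R3: [0, 0, 0]
R5 ← R5 − (52/3)·R3: [0, 0, 0]
3 pivots among 3 columns.
Every column is a pivot column, so the columns are linearly independent.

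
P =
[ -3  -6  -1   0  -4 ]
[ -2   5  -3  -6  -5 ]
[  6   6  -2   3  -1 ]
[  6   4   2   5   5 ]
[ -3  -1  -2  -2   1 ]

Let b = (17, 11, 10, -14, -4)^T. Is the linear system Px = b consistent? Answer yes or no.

Row reduce the augmented matrix [P | b].
R2 ← R2 − (2/3)·R1: [0, 9, -7/3, -6, -7/3, -1/3]
R3 ← R3 + (2)·R1: [0, -6, -4, 3, -9, 44]
R4 ← R4 + (2)·R1: [0, -8, 0, 5, -3, 20]
R5 ← R5 − R1: [0, 5, -1, -2, 5, -21]
R3 ← R3 + (2/3)·R2: [0, 0, -50/9, -1, -95/9, 394/9]
R4 ← R4 + (8/9)·R2: [0, 0, -56/27, -1/3, -137/27, 532/27]
R5 ← R5 − (5/9)·R2: [0, 0, 8/27, 4/3, 170/27, -562/27]
R4 ← R4 − (28/75)·R3: [0, 0, 0, 1/25, -17/15, 84/25]
R5 ← R5 + (4/75)·R3: [0, 0, 0, 32/25, 86/15, -462/25]
R5 ← R5 − (32)·R4: [0, 0, 0, 0, 42, -126]
The echelon form has 5 nonzero rows, and every pivot lies in the first 5 columns, so rank(P) = rank([P|b]) = 5.
The system is consistent.

yes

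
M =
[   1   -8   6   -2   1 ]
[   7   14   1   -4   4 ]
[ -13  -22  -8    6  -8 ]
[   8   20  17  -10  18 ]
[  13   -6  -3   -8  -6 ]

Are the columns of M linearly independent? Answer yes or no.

Row reduce M to echelon form.
R2 ← R2 − (7)·R1: [0, 70, -41, 10, -3]
R3 ← R3 + (13)·R1: [0, -126, 70, -20, 5]
R4 ← R4 − (8)·R1: [0, 84, -31, 6, 10]
R5 ← R5 − (13)·R1: [0, 98, -81, 18, -19]
R3 ← R3 + (9/5)·R2: [0, 0, -19/5, -2, -2/5]
R4 ← R4 − (6/5)·R2: [0, 0, 91/5, -6, 68/5]
R5 ← R5 − (7/5)·R2: [0, 0, -118/5, 4, -74/5]
R4 ← R4 + (91/19)·R3: [0, 0, 0, -296/19, 222/19]
R5 ← R5 − (118/19)·R3: [0, 0, 0, 312/19, -234/19]
R5 ← R5 + (39/37)·R4: [0, 0, 0, 0, 0]
4 pivots among 5 columns.
Only 4 < 5 pivot columns, so the columns are linearly dependent.

no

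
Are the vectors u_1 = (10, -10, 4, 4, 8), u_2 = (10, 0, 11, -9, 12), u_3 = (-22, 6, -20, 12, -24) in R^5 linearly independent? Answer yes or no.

Form the matrix with these vectors as rows and row reduce.
R2 ← R2 − R1: [0, 10, 7, -13, 4]
R3 ← R3 + (11/5)·R1: [0, -16, -56/5, 104/5, -32/5]
R3 ← R3 + (8/5)·R2: [0, 0, 0, 0, 0]
2 nonzero rows, so the 3 vectors span a space of dimension 2.
Since 2 < 3, the vectors are linearly dependent.

no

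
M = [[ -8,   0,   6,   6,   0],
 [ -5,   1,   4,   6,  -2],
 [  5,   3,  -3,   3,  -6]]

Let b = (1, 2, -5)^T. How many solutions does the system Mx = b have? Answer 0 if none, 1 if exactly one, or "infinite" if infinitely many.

Row reduce the augmented matrix [M | b].
R2 ← R2 − (5/8)·R1: [0, 1, 1/4, 9/4, -2, 11/8]
R3 ← R3 + (5/8)·R1: [0, 3, 3/4, 27/4, -6, -35/8]
R3 ← R3 − (3)·R2: [0, 0, 0, 0, 0, -17/2]
The echelon form has 3 nonzero rows; the last pivot sits in the augmented column, so rank(M) = 2 but rank([M|b]) = 3.
Since the ranks differ, the system is inconsistent.
It has no solutions.

0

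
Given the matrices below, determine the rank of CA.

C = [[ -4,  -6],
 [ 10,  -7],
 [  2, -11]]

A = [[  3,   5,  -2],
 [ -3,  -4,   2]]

First compute CA:
[[  6,   4,  -4],
 [ 51,  78, -34],
 [ 39,  54, -26]]
Now row reduce the product.
R2 ← R2 − (17/2)·R1: [0, 44, 0]
R3 ← R3 − (13/2)·R1: [0, 28, 0]
R3 ← R3 − (7/11)·R2: [0, 0, 0]
2 nonzero rows, so rank(CA) = 2.

2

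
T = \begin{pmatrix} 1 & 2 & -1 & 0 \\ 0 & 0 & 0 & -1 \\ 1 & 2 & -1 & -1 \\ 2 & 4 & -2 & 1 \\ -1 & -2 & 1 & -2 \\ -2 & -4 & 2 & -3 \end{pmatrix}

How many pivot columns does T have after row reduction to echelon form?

2

Row reduce to echelon form.
R3 ← R3 − R1: [0, 0, 0, -1]
R4 ← R4 − (2)·R1: [0, 0, 0, 1]
R5 ← R5 + R1: [0, 0, 0, -2]
R6 ← R6 + (2)·R1: [0, 0, 0, -3]
R3 ← R3 − R2: [0, 0, 0, 0]
R4 ← R4 + R2: [0, 0, 0, 0]
R5 ← R5 − (2)·R2: [0, 0, 0, 0]
R6 ← R6 − (3)·R2: [0, 0, 0, 0]
Echelon form has 2 nonzero rows, so rank(T) = 2.
Each nonzero row contributes one pivot column: 2 pivot columns.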